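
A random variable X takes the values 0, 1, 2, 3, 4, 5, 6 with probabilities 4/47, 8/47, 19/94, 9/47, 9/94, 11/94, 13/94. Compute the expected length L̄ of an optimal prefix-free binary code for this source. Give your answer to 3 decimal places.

Repeatedly combine the two least-probable nodes; the expected code length is the sum of the merged weights.
merge 4/47 + 9/94 → 17/94
merge 11/94 + 13/94 → 12/47
merge 8/47 + 17/94 → 33/94
merge 9/47 + 19/94 → 37/94
merge 12/47 + 33/94 → 57/94
merge 37/94 + 57/94 → 1
L = 17/94 + 12/47 + 33/94 + 37/94 + 57/94 + 1 = 131/47 ≈ 2.787 bits/symbol.

2.787 bits/symbol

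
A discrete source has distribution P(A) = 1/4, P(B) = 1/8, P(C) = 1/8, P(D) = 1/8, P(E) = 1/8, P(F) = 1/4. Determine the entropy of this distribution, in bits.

2.5 bits

Each probability is a power of 1/2, so log₂(1/p) is an integer.
H = Σ p·log₂(1/p) = 1/4·2 + 1/8·3 + 1/8·3 + 1/8·3 + 1/8·3 + 1/4·2 = 2.5 bits.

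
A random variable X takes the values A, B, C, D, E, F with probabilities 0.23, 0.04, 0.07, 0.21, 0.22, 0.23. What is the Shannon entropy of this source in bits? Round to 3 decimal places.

H = −Σ pᵢ log₂ pᵢ.
−0.23·log₂(0.23) = 0.4877
−0.04·log₂(0.04) = 0.1858
−0.07·log₂(0.07) = 0.2686
−0.21·log₂(0.21) = 0.4728
−0.22·log₂(0.22) = 0.4806
−0.23·log₂(0.23) = 0.4877
Sum ≈ 2.3830 → 2.383 bits.

2.383 bits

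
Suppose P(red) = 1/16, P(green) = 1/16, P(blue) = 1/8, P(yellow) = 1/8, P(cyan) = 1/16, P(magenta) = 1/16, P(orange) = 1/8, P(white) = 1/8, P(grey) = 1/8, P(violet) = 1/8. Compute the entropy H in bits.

3.25 bits

Each probability is a power of 1/2, so log₂(1/p) is an integer.
H = Σ p·log₂(1/p) = 1/16·4 + 1/16·4 + 1/8·3 + 1/8·3 + 1/16·4 + 1/16·4 + 1/8·3 + 1/8·3 + 1/8·3 + 1/8·3 = 3.25 bits.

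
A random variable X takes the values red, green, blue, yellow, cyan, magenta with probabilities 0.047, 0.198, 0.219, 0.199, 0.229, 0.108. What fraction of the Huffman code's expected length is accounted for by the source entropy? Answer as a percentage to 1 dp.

Entropy H = −Σ p log₂ p ≈ 2.4470 bits.
Huffman merges: 47/1000+27/250→31/200; 31/200+99/500→353/1000; 199/1000+219/1000→209/500; 229/1000+353/1000→291/500; 209/500+291/500→1. L = 627/250 ≈ 2.5080.
Efficiency = H/L = 2.4470/2.5080 = 97.6%.

97.6%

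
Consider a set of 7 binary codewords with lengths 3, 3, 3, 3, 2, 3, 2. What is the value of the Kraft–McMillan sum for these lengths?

With common denominator 2^3 = 8: Σ 2^(−ℓᵢ) = 1/8 + 1/8 + 1/8 + 1/8 + 2/8 + 1/8 + 2/8 = 9/8 = 1.125.

1.125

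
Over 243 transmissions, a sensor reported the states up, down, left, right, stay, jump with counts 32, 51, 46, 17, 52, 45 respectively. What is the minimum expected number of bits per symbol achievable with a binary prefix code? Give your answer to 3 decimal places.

Probabilities are the counts divided by 243.
Repeatedly combine the two least-probable nodes; the expected code length is the sum of the merged weights.
merge 17/243 + 32/243 → 49/243
merge 5/27 + 46/243 → 91/243
merge 49/243 + 17/81 → 100/243
merge 52/243 + 91/243 → 143/243
merge 100/243 + 143/243 → 1
L = 49/243 + 91/243 + 100/243 + 143/243 + 1 = 626/243 ≈ 2.576 bits/symbol.

2.576 bits/symbol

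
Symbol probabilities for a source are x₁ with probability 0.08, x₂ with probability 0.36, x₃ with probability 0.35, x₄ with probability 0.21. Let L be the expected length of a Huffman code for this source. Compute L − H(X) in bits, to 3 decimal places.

0.105 bits

Entropy H = −Σ p log₂ p ≈ 1.8250 bits.
Huffman merges: 2/25+21/100→29/100; 29/100+7/20→16/25; 9/25+16/25→1. L = 193/100 ≈ 1.9300.
L − H = 1.9300 − 1.8250 = 0.105 bits.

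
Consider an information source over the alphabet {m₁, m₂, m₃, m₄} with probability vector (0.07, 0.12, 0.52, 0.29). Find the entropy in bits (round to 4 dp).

H = −Σ pᵢ log₂ pᵢ.
−0.07·log₂(0.07) = 0.2686
−0.12·log₂(0.12) = 0.3671
−0.52·log₂(0.52) = 0.4906
−0.29·log₂(0.29) = 0.5179
Sum ≈ 1.6441 → 1.6441 bits.

1.6441 bits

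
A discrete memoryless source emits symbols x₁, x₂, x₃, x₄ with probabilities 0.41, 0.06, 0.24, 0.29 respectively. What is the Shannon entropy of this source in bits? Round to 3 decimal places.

1.783 bits

H = −Σ pᵢ log₂ pᵢ.
−0.41·log₂(0.41) = 0.5274
−0.06·log₂(0.06) = 0.2435
−0.24·log₂(0.24) = 0.4941
−0.29·log₂(0.29) = 0.5179
Sum ≈ 1.7830 → 1.783 bits.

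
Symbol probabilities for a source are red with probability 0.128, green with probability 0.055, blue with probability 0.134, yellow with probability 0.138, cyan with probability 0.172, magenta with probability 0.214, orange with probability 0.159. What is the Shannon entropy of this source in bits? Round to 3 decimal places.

2.727 bits

H = −Σ pᵢ log₂ pᵢ.
−0.128·log₂(0.128) = 0.3796
−0.055·log₂(0.055) = 0.2301
−0.134·log₂(0.134) = 0.3886
−0.138·log₂(0.138) = 0.3943
−0.172·log₂(0.172) = 0.4368
−0.214·log₂(0.214) = 0.4760
−0.159·log₂(0.159) = 0.4218
Sum ≈ 2.7272 → 2.727 bits.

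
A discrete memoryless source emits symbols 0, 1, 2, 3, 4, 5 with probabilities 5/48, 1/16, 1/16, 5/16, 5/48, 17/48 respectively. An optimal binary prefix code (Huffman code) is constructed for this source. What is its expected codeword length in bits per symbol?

2.3125 bits/symbol

Repeatedly combine the two least-probable nodes; the expected code length is the sum of the merged weights.
merge 1/16 + 1/16 → 1/8
merge 5/48 + 5/48 → 5/24
merge 1/8 + 5/24 → 1/3
merge 5/16 + 1/3 → 31/48
merge 17/48 + 31/48 → 1
L = 1/8 + 5/24 + 1/3 + 31/48 + 1 = 37/16 = 2.3125 bits/symbol.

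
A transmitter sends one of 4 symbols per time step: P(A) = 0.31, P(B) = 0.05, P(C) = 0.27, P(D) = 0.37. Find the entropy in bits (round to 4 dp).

H = −Σ pᵢ log₂ pᵢ.
−0.31·log₂(0.31) = 0.5238
−0.05·log₂(0.05) = 0.2161
−0.27·log₂(0.27) = 0.5100
−0.37·log₂(0.37) = 0.5307
Sum ≈ 1.7806 → 1.7806 bits.

1.7806 bits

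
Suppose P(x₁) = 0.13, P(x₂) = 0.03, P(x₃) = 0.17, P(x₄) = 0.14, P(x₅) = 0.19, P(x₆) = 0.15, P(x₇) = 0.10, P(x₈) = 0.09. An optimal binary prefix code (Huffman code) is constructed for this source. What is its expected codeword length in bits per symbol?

Repeatedly combine the two least-probable nodes; the expected code length is the sum of the merged weights.
merge 3/100 + 9/100 → 3/25
merge 1/10 + 3/25 → 11/50
merge 13/100 + 7/50 → 27/100
merge 3/20 + 17/100 → 8/25
merge 19/100 + 11/50 → 41/100
merge 27/100 + 8/25 → 59/100
merge 41/100 + 59/100 → 1
L = 3/25 + 11/50 + 27/100 + 8/25 + 41/100 + 59/100 + 1 = 293/100 = 2.93 bits/symbol.

2.93 bits/symbol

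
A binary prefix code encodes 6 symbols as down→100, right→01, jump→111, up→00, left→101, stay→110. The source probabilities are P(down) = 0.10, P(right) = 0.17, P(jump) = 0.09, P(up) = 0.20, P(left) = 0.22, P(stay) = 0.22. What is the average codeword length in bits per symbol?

L̄ = Σ pᵢ·ℓᵢ = 0.10·3 + 0.17·2 + 0.09·3 + 0.20·2 + 0.22·3 + 0.22·3 = 2.63 bits/symbol.

2.63 bits/symbol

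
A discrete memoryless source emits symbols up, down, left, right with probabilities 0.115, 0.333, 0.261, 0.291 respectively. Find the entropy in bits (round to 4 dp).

H = −Σ pᵢ log₂ pᵢ.
−0.115·log₂(0.115) = 0.3588
−0.333·log₂(0.333) = 0.5283
−0.261·log₂(0.261) = 0.5058
−0.291·log₂(0.291) = 0.5182
Sum ≈ 1.9111 → 1.9111 bits.

1.9111 bits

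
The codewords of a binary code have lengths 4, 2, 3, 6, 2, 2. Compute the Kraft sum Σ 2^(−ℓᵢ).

0.953125

With common denominator 2^6 = 64: Σ 2^(−ℓᵢ) = 4/64 + 16/64 + 8/64 + 1/64 + 16/64 + 16/64 = 61/64 = 0.953125.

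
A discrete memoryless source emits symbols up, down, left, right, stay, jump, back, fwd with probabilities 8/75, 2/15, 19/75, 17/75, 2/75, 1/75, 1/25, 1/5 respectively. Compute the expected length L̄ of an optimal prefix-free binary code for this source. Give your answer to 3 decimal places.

Repeatedly combine the two least-probable nodes; the expected code length is the sum of the merged weights.
merge 1/75 + 2/75 → 1/25
merge 1/25 + 1/25 → 2/25
merge 2/25 + 8/75 → 14/75
merge 2/15 + 14/75 → 8/25
merge 1/5 + 17/75 → 32/75
merge 19/75 + 8/25 → 43/75
merge 32/75 + 43/75 → 1
L = 1/25 + 2/25 + 14/75 + 8/25 + 32/75 + 43/75 + 1 = 197/75 ≈ 2.627 bits/symbol.

2.627 bits/symbol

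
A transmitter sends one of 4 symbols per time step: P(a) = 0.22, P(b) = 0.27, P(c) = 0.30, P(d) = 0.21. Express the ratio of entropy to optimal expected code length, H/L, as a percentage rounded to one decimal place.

Entropy H = −Σ p log₂ p ≈ 1.9845 bits.
Huffman merges: 21/100+11/50→43/100; 27/100+3/10→57/100; 43/100+57/100→1. L = 2 ≈ 2.0000.
Efficiency = H/L = 1.9845/2.0000 = 99.2%.

99.2%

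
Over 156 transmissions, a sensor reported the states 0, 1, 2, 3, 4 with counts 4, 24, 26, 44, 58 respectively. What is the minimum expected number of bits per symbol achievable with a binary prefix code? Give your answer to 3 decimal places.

2.154 bits/symbol

Probabilities are the counts divided by 156.
Repeatedly combine the two least-probable nodes; the expected code length is the sum of the merged weights.
merge 1/39 + 2/13 → 7/39
merge 1/6 + 7/39 → 9/26
merge 11/39 + 9/26 → 49/78
merge 29/78 + 49/78 → 1
L = 7/39 + 9/26 + 49/78 + 1 = 28/13 ≈ 2.154 bits/symbol.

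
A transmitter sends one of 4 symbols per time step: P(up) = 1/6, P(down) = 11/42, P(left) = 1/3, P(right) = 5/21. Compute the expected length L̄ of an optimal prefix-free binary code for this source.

Repeatedly combine the two least-probable nodes; the expected code length is the sum of the merged weights.
merge 1/6 + 5/21 → 17/42
merge 11/42 + 1/3 → 25/42
merge 17/42 + 25/42 → 1
L = 17/42 + 25/42 + 1 = 2 bits/symbol.

2 bits/symbol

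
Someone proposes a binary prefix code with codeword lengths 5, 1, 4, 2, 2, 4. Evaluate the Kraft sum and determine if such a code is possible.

1.15625; no

With common denominator 2^5 = 32: Σ 2^(−ℓᵢ) = 1/32 + 16/32 + 2/32 + 8/32 + 8/32 + 2/32 = 37/32 = 1.15625.
Kraft's inequality requires Σ ≤ 1; here Σ = 1.15625 > 1, so no such prefix code exists.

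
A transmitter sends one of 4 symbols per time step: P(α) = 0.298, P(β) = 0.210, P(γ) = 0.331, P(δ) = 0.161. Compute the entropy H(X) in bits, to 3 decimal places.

1.946 bits

H = −Σ pᵢ log₂ pᵢ.
−0.298·log₂(0.298) = 0.5205
−0.210·log₂(0.210) = 0.4728
−0.331·log₂(0.331) = 0.5280
−0.161·log₂(0.161) = 0.4242
Sum ≈ 1.9455 → 1.946 bits.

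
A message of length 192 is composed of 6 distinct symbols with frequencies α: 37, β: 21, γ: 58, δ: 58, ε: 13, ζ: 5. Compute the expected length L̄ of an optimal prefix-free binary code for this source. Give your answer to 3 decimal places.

Probabilities are the counts divided by 192.
Repeatedly combine the two least-probable nodes; the expected code length is the sum of the merged weights.
merge 5/192 + 13/192 → 3/32
merge 3/32 + 7/64 → 13/64
merge 37/192 + 13/64 → 19/48
merge 29/96 + 29/96 → 29/48
merge 19/48 + 29/48 → 1
L = 3/32 + 13/64 + 19/48 + 29/48 + 1 = 147/64 ≈ 2.297 bits/symbol.

2.297 bits/symbol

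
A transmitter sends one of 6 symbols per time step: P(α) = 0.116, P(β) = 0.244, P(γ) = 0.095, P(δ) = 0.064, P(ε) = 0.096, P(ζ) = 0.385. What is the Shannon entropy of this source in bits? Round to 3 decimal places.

H = −Σ pᵢ log₂ pᵢ.
−0.116·log₂(0.116) = 0.3605
−0.244·log₂(0.244) = 0.4966
−0.095·log₂(0.095) = 0.3226
−0.064·log₂(0.064) = 0.2538
−0.096·log₂(0.096) = 0.3246
−0.385·log₂(0.385) = 0.5302
Sum ≈ 2.2882 → 2.288 bits.

2.288 bits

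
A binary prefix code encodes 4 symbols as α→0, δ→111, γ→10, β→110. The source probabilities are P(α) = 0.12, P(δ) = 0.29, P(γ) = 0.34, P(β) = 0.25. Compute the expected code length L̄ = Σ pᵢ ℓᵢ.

L̄ = Σ pᵢ·ℓᵢ = 0.12·1 + 0.29·3 + 0.34·2 + 0.25·3 = 2.42 bits/symbol.

2.42 bits/symbol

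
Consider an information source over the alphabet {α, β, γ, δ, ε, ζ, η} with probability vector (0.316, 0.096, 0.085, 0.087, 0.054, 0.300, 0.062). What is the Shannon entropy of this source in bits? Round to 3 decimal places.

H = −Σ pᵢ log₂ pᵢ.
−0.316·log₂(0.316) = 0.5252
−0.096·log₂(0.096) = 0.3246
−0.085·log₂(0.085) = 0.3023
−0.087·log₂(0.087) = 0.3065
−0.054·log₂(0.054) = 0.2274
−0.300·log₂(0.300) = 0.5211
−0.062·log₂(0.062) = 0.2487
Sum ≈ 2.4557 → 2.456 bits.

2.456 bits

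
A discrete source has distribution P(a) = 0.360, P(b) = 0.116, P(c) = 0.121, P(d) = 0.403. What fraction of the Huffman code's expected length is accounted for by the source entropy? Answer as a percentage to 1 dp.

97.5%

Entropy H = −Σ p log₂ p ≈ 1.7882 bits.
Huffman merges: 29/250+121/1000→237/1000; 237/1000+9/25→597/1000; 403/1000+597/1000→1. L = 917/500 ≈ 1.8340.
Efficiency = H/L = 1.7882/1.8340 = 97.5%.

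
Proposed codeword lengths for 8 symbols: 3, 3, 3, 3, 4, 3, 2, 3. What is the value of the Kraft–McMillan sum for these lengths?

With common denominator 2^4 = 16: Σ 2^(−ℓᵢ) = 2/16 + 2/16 + 2/16 + 2/16 + 1/16 + 2/16 + 4/16 + 2/16 = 17/16 = 1.0625.

1.0625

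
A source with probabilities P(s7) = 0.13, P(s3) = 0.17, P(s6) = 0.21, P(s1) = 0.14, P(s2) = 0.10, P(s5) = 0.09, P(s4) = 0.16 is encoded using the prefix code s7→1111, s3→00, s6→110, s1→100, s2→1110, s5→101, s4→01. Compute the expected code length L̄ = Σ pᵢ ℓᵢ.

2.9 bits/symbol

L̄ = Σ pᵢ·ℓᵢ = 0.13·4 + 0.17·2 + 0.21·3 + 0.14·3 + 0.10·4 + 0.09·3 + 0.16·2 = 2.9 bits/symbol.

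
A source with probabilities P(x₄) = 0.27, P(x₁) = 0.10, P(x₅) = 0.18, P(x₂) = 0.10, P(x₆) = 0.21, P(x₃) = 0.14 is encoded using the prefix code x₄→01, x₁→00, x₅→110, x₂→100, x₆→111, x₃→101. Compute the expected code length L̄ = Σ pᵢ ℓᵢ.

2.63 bits/symbol

L̄ = Σ pᵢ·ℓᵢ = 0.27·2 + 0.10·2 + 0.18·3 + 0.10·3 + 0.21·3 + 0.14·3 = 2.63 bits/symbol.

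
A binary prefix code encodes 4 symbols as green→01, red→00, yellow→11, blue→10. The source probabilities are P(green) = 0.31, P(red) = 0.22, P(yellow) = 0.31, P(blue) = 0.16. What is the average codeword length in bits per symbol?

2 bits/symbol

L̄ = Σ pᵢ·ℓᵢ = 0.31·2 + 0.22·2 + 0.31·2 + 0.16·2 = 2 bits/symbol.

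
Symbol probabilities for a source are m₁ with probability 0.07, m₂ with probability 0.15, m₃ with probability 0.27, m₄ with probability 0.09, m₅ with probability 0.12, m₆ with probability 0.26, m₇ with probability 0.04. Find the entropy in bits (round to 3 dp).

H = −Σ pᵢ log₂ pᵢ.
−0.07·log₂(0.07) = 0.2686
−0.15·log₂(0.15) = 0.4105
−0.27·log₂(0.27) = 0.5100
−0.09·log₂(0.09) = 0.3127
−0.12·log₂(0.12) = 0.3671
−0.26·log₂(0.26) = 0.5053
−0.04·log₂(0.04) = 0.1858
Sum ≈ 2.5599 → 2.560 bits.

2.560 bits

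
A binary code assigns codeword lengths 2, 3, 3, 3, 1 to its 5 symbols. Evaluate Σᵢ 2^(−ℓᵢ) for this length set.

With common denominator 2^3 = 8: Σ 2^(−ℓᵢ) = 2/8 + 1/8 + 1/8 + 1/8 + 4/8 = 9/8 = 1.125.

1.125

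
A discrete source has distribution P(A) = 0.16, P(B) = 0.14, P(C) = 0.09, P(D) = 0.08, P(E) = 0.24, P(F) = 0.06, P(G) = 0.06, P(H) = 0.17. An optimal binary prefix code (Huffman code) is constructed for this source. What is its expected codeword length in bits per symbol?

2.88 bits/symbol

Repeatedly combine the two least-probable nodes; the expected code length is the sum of the merged weights.
merge 3/50 + 3/50 → 3/25
merge 2/25 + 9/100 → 17/100
merge 3/25 + 7/50 → 13/50
merge 4/25 + 17/100 → 33/100
merge 17/100 + 6/25 → 41/100
merge 13/50 + 33/100 → 59/100
merge 41/100 + 59/100 → 1
L = 3/25 + 17/100 + 13/50 + 33/100 + 41/100 + 59/100 + 1 = 72/25 = 2.88 bits/symbol.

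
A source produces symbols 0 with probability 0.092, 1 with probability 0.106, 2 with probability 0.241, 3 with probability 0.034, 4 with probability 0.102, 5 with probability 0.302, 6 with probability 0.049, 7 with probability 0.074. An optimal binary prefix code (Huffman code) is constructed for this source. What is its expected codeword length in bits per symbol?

Repeatedly combine the two least-probable nodes; the expected code length is the sum of the merged weights.
merge 17/500 + 49/1000 → 83/1000
merge 37/500 + 83/1000 → 157/1000
merge 23/250 + 51/500 → 97/500
merge 53/500 + 157/1000 → 263/1000
merge 97/500 + 241/1000 → 87/200
merge 263/1000 + 151/500 → 113/200
merge 87/200 + 113/200 → 1
L = 83/1000 + 157/1000 + 97/500 + 263/1000 + 87/200 + 113/200 + 1 = 2697/1000 = 2.697 bits/symbol.

2.697 bits/symbol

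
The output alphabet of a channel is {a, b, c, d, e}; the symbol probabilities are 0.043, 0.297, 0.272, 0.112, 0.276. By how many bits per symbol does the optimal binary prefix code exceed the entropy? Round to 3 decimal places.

0.062 bits

Entropy H = −Σ p log₂ p ≈ 2.0926 bits.
Huffman merges: 43/1000+14/125→31/200; 31/200+34/125→427/1000; 69/250+297/1000→573/1000; 427/1000+573/1000→1. L = 431/200 ≈ 2.1550.
L − H = 2.1550 − 2.0926 = 0.062 bits.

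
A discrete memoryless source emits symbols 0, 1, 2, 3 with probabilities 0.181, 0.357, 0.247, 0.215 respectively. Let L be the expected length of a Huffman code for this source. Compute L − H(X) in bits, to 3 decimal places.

0.048 bits

Entropy H = −Σ p log₂ p ≈ 1.9519 bits.
Huffman merges: 181/1000+43/200→99/250; 247/1000+357/1000→151/250; 99/250+151/250→1. L = 2 ≈ 2.0000.
L − H = 2.0000 − 1.9519 = 0.048 bits.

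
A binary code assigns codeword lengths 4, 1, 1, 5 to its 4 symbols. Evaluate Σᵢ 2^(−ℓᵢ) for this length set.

1.09375

With common denominator 2^5 = 32: Σ 2^(−ℓᵢ) = 2/32 + 16/32 + 16/32 + 1/32 = 35/32 = 1.09375.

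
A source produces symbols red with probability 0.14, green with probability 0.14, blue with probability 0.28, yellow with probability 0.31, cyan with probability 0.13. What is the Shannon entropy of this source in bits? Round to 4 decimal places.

2.2149 bits

H = −Σ pᵢ log₂ pᵢ.
−0.14·log₂(0.14) = 0.3971
−0.14·log₂(0.14) = 0.3971
−0.28·log₂(0.28) = 0.5142
−0.31·log₂(0.31) = 0.5238
−0.13·log₂(0.13) = 0.3826
Sum ≈ 2.2149 → 2.2149 bits.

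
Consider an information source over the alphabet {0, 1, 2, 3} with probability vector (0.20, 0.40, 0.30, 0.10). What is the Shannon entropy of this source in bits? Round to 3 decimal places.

H = −Σ pᵢ log₂ pᵢ.
−0.20·log₂(0.20) = 0.4644
−0.40·log₂(0.40) = 0.5288
−0.30·log₂(0.30) = 0.5211
−0.10·log₂(0.10) = 0.3322
Sum ≈ 1.8464 → 1.846 bits.

1.846 bits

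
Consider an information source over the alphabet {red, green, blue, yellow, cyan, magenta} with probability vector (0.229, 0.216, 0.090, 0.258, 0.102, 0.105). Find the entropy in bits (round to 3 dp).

2.459 bits

H = −Σ pᵢ log₂ pᵢ.
−0.229·log₂(0.229) = 0.4870
−0.216·log₂(0.216) = 0.4776
−0.090·log₂(0.090) = 0.3127
−0.258·log₂(0.258) = 0.5043
−0.102·log₂(0.102) = 0.3359
−0.105·log₂(0.105) = 0.3414
Sum ≈ 2.4588 → 2.459 bits.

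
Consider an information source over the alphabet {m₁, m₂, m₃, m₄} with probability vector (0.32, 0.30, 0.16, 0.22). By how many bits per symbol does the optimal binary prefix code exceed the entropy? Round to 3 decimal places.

0.049 bits

Entropy H = −Σ p log₂ p ≈ 1.9507 bits.
Huffman merges: 4/25+11/50→19/50; 3/10+8/25→31/50; 19/50+31/50→1. L = 2 ≈ 2.0000.
L − H = 2.0000 − 1.9507 = 0.049 bits.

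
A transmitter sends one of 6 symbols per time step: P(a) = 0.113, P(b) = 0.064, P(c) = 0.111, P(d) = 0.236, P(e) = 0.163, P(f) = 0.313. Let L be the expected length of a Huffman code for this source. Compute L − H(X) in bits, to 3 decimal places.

Entropy H = −Σ p log₂ p ≈ 2.4040 bits.
Huffman merges: 8/125+111/1000→7/40; 113/1000+163/1000→69/250; 7/40+59/250→411/1000; 69/250+313/1000→589/1000; 411/1000+589/1000→1. L = 2451/1000 ≈ 2.4510.
L − H = 2.4510 − 2.4040 = 0.047 bits.

0.047 bits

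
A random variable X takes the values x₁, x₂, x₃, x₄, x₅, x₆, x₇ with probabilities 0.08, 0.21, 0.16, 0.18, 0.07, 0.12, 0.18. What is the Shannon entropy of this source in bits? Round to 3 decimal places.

2.714 bits

H = −Σ pᵢ log₂ pᵢ.
−0.08·log₂(0.08) = 0.2915
−0.21·log₂(0.21) = 0.4728
−0.16·log₂(0.16) = 0.4230
−0.18·log₂(0.18) = 0.4453
−0.07·log₂(0.07) = 0.2686
−0.12·log₂(0.12) = 0.3671
−0.18·log₂(0.18) = 0.4453
Sum ≈ 2.7136 → 2.714 bits.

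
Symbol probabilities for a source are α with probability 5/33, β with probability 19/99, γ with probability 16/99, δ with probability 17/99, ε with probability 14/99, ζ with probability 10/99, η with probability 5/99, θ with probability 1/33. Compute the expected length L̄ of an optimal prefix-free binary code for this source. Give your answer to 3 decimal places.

2.889 bits/symbol

Repeatedly combine the two least-probable nodes; the expected code length is the sum of the merged weights.
merge 1/33 + 5/99 → 8/99
merge 8/99 + 10/99 → 2/11
merge 14/99 + 5/33 → 29/99
merge 16/99 + 17/99 → 1/3
merge 2/11 + 19/99 → 37/99
merge 29/99 + 1/3 → 62/99
merge 37/99 + 62/99 → 1
L = 8/99 + 2/11 + 29/99 + 1/3 + 37/99 + 62/99 + 1 = 26/9 ≈ 2.889 bits/symbol.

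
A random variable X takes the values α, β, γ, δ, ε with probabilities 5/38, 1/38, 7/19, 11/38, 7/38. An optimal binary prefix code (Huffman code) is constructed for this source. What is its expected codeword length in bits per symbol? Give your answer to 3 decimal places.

2.132 bits/symbol

Repeatedly combine the two least-probable nodes; the expected code length is the sum of the merged weights.
merge 1/38 + 5/38 → 3/19
merge 3/19 + 7/38 → 13/38
merge 11/38 + 13/38 → 12/19
merge 7/19 + 12/19 → 1
L = 3/19 + 13/38 + 12/19 + 1 = 81/38 ≈ 2.132 bits/symbol.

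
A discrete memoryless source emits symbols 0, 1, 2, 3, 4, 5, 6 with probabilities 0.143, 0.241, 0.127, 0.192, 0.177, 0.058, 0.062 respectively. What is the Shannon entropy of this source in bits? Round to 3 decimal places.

2.660 bits

H = −Σ pᵢ log₂ pᵢ.
−0.143·log₂(0.143) = 0.4012
−0.241·log₂(0.241) = 0.4947
−0.127·log₂(0.127) = 0.3781
−0.192·log₂(0.192) = 0.4571
−0.177·log₂(0.177) = 0.4422
−0.058·log₂(0.058) = 0.2383
−0.062·log₂(0.062) = 0.2487
Sum ≈ 2.6604 → 2.660 bits.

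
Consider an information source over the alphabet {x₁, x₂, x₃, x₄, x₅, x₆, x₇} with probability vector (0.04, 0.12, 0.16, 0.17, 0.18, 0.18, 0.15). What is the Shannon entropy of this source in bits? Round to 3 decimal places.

H = −Σ pᵢ log₂ pᵢ.
−0.04·log₂(0.04) = 0.1858
−0.12·log₂(0.12) = 0.3671
−0.16·log₂(0.16) = 0.4230
−0.17·log₂(0.17) = 0.4346
−0.18·log₂(0.18) = 0.4453
−0.18·log₂(0.18) = 0.4453
−0.15·log₂(0.15) = 0.4105
Sum ≈ 2.7116 → 2.712 bits.

2.712 bits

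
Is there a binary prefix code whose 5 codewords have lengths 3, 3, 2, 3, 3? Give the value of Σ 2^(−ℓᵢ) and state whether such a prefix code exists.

0.75; yes

With common denominator 2^3 = 8: Σ 2^(−ℓᵢ) = 1/8 + 1/8 + 2/8 + 1/8 + 1/8 = 6/8 = 0.75.
Kraft's inequality requires Σ ≤ 1; here Σ = 0.75 ≤ 1, so such a prefix code exists.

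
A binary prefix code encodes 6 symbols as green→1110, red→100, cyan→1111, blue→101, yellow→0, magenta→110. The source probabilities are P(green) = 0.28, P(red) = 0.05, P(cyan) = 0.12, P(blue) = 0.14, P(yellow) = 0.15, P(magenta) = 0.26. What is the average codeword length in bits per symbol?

L̄ = Σ pᵢ·ℓᵢ = 0.28·4 + 0.05·3 + 0.12·4 + 0.14·3 + 0.15·1 + 0.26·3 = 3.1 bits/symbol.

3.1 bits/symbol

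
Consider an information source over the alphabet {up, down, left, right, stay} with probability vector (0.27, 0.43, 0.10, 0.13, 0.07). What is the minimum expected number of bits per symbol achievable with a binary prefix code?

2.04 bits/symbol

Repeatedly combine the two least-probable nodes; the expected code length is the sum of the merged weights.
merge 7/100 + 1/10 → 17/100
merge 13/100 + 17/100 → 3/10
merge 27/100 + 3/10 → 57/100
merge 43/100 + 57/100 → 1
L = 17/100 + 3/10 + 57/100 + 1 = 51/25 = 2.04 bits/symbol.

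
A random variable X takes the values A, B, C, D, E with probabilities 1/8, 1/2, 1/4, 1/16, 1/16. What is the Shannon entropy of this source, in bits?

Each probability is a power of 1/2, so log₂(1/p) is an integer.
H = Σ p·log₂(1/p) = 1/8·3 + 1/2·1 + 1/4·2 + 1/16·4 + 1/16·4 = 1.875 bits.

1.875 bits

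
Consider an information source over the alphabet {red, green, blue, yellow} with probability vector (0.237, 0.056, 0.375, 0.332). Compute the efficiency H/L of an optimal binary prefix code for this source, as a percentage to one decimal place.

Entropy H = −Σ p log₂ p ≈ 1.7839 bits.
Huffman merges: 7/125+237/1000→293/1000; 293/1000+83/250→5/8; 3/8+5/8→1. L = 959/500 ≈ 1.9180.
Efficiency = H/L = 1.7839/1.9180 = 93.0%.

93.0%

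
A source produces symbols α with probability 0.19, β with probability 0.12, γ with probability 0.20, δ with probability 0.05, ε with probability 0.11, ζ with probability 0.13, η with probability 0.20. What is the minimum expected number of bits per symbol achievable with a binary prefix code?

Repeatedly combine the two least-probable nodes; the expected code length is the sum of the merged weights.
merge 1/20 + 11/100 → 4/25
merge 3/25 + 13/100 → 1/4
merge 4/25 + 19/100 → 7/20
merge 1/5 + 1/5 → 2/5
merge 1/4 + 7/20 → 3/5
merge 2/5 + 3/5 → 1
L = 4/25 + 1/4 + 7/20 + 2/5 + 3/5 + 1 = 69/25 = 2.76 bits/symbol.

2.76 bits/symbol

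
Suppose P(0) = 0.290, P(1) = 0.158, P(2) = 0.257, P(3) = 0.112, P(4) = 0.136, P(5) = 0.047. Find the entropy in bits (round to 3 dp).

H = −Σ pᵢ log₂ pᵢ.
−0.290·log₂(0.290) = 0.5179
−0.158·log₂(0.158) = 0.4206
−0.257·log₂(0.257) = 0.5038
−0.112·log₂(0.112) = 0.3537
−0.136·log₂(0.136) = 0.3915
−0.047·log₂(0.047) = 0.2073
Sum ≈ 2.3948 → 2.395 bits.

2.395 bits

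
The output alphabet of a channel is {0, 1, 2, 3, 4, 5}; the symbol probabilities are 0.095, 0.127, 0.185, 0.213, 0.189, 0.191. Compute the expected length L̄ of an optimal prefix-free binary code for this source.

2.596 bits/symbol

Repeatedly combine the two least-probable nodes; the expected code length is the sum of the merged weights.
merge 19/200 + 127/1000 → 111/500
merge 37/200 + 189/1000 → 187/500
merge 191/1000 + 213/1000 → 101/250
merge 111/500 + 187/500 → 149/250
merge 101/250 + 149/250 → 1
L = 111/500 + 187/500 + 101/250 + 149/250 + 1 = 649/250 = 2.596 bits/symbol.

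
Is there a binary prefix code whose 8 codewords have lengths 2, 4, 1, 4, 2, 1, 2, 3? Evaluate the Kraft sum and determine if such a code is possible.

With common denominator 2^4 = 16: Σ 2^(−ℓᵢ) = 4/16 + 1/16 + 8/16 + 1/16 + 4/16 + 8/16 + 4/16 + 2/16 = 32/16 = 2.
Kraft's inequality requires Σ ≤ 1; here Σ = 2 > 1, so no such prefix code exists.

2; no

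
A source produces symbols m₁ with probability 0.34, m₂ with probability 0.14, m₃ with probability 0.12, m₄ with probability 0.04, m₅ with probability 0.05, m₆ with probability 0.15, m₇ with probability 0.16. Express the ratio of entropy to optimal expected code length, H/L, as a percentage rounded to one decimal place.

Entropy H = −Σ p log₂ p ≈ 2.5288 bits.
Huffman merges: 1/25+1/20→9/100; 9/100+3/25→21/100; 7/50+3/20→29/100; 4/25+21/100→37/100; 29/100+17/50→63/100; 37/100+63/100→1. L = 259/100 ≈ 2.5900.
Efficiency = H/L = 2.5288/2.5900 = 97.6%.

97.6%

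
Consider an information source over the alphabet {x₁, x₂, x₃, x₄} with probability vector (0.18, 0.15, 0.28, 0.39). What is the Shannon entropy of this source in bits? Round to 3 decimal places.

1.900 bits

H = −Σ pᵢ log₂ pᵢ.
−0.18·log₂(0.18) = 0.4453
−0.15·log₂(0.15) = 0.4105
−0.28·log₂(0.28) = 0.5142
−0.39·log₂(0.39) = 0.5298
Sum ≈ 1.8999 → 1.900 bits.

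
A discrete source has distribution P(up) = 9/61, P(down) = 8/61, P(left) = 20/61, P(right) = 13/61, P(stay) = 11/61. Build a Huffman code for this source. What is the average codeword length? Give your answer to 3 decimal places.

2.279 bits/symbol

Repeatedly combine the two least-probable nodes; the expected code length is the sum of the merged weights.
merge 8/61 + 9/61 → 17/61
merge 11/61 + 13/61 → 24/61
merge 17/61 + 20/61 → 37/61
merge 24/61 + 37/61 → 1
L = 17/61 + 24/61 + 37/61 + 1 = 139/61 ≈ 2.279 bits/symbol.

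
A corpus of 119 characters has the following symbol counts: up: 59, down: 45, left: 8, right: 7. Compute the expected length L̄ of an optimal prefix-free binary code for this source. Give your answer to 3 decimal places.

1.630 bits/symbol

Probabilities are the counts divided by 119.
Repeatedly combine the two least-probable nodes; the expected code length is the sum of the merged weights.
merge 1/17 + 8/119 → 15/119
merge 15/119 + 45/119 → 60/119
merge 59/119 + 60/119 → 1
L = 15/119 + 60/119 + 1 = 194/119 ≈ 1.630 bits/symbol.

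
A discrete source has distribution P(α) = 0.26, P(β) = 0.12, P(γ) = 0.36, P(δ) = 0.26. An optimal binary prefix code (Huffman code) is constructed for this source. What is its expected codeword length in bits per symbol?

Repeatedly combine the two least-probable nodes; the expected code length is the sum of the merged weights.
merge 3/25 + 13/50 → 19/50
merge 13/50 + 9/25 → 31/50
merge 19/50 + 31/50 → 1
L = 19/50 + 31/50 + 1 = 2 bits/symbol.

2 bits/symbol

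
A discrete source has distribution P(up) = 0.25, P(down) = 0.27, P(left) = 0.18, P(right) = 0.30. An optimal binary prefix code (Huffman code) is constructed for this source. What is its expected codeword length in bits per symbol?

Repeatedly combine the two least-probable nodes; the expected code length is the sum of the merged weights.
merge 9/50 + 1/4 → 43/100
merge 27/100 + 3/10 → 57/100
merge 43/100 + 57/100 → 1
L = 43/100 + 57/100 + 1 = 2 bits/symbol.

2 bits/symbol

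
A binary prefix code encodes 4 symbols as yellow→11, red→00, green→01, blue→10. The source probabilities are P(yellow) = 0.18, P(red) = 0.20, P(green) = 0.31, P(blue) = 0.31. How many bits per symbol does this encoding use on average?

L̄ = Σ pᵢ·ℓᵢ = 0.18·2 + 0.20·2 + 0.31·2 + 0.31·2 = 2 bits/symbol.

2 bits/symbol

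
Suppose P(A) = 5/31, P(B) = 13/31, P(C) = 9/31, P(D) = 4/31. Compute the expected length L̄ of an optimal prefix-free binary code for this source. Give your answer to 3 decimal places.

1.871 bits/symbol

Repeatedly combine the two least-probable nodes; the expected code length is the sum of the merged weights.
merge 4/31 + 5/31 → 9/31
merge 9/31 + 9/31 → 18/31
merge 13/31 + 18/31 → 1
L = 9/31 + 18/31 + 1 = 58/31 ≈ 1.871 bits/symbol.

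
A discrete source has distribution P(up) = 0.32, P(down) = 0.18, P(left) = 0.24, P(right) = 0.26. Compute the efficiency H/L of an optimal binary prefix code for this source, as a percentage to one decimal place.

Entropy H = −Σ p log₂ p ≈ 1.9708 bits.
Huffman merges: 9/50+6/25→21/50; 13/50+8/25→29/50; 21/50+29/50→1. L = 2 ≈ 2.0000.
Efficiency = H/L = 1.9708/2.0000 = 98.5%.

98.5%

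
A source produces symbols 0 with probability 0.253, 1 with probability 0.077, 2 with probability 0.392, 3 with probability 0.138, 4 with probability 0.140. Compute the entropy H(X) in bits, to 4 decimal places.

2.1075 bits

H = −Σ pᵢ log₂ pᵢ.
−0.253·log₂(0.253) = 0.5016
−0.077·log₂(0.077) = 0.2848
−0.392·log₂(0.392) = 0.5296
−0.138·log₂(0.138) = 0.3943
−0.140·log₂(0.140) = 0.3971
Sum ≈ 2.1075 → 2.1075 bits.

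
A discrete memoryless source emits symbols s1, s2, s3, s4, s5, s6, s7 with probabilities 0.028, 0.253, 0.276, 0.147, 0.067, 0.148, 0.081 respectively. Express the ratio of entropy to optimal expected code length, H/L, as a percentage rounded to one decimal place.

Entropy H = −Σ p log₂ p ≈ 2.5282 bits.
Huffman merges: 7/250+67/1000→19/200; 81/1000+19/200→22/125; 147/1000+37/250→59/200; 22/125+253/1000→429/1000; 69/250+59/200→571/1000; 429/1000+571/1000→1. L = 1283/500 ≈ 2.5660.
Efficiency = H/L = 2.5282/2.5660 = 98.5%.

98.5%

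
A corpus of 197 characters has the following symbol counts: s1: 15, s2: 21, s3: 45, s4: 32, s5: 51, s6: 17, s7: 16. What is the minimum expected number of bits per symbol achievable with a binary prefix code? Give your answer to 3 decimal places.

Probabilities are the counts divided by 197.
Repeatedly combine the two least-probable nodes; the expected code length is the sum of the merged weights.
merge 15/197 + 16/197 → 31/197
merge 17/197 + 21/197 → 38/197
merge 31/197 + 32/197 → 63/197
merge 38/197 + 45/197 → 83/197
merge 51/197 + 63/197 → 114/197
merge 83/197 + 114/197 → 1
L = 31/197 + 38/197 + 63/197 + 83/197 + 114/197 + 1 = 526/197 ≈ 2.670 bits/symbol.

2.670 bits/symbol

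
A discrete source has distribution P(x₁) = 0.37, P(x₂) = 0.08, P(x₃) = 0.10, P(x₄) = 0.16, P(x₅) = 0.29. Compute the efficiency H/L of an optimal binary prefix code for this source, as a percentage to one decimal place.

Entropy H = −Σ p log₂ p ≈ 2.0954 bits.
Huffman merges: 2/25+1/10→9/50; 4/25+9/50→17/50; 29/100+17/50→63/100; 37/100+63/100→1. L = 43/20 ≈ 2.1500.
Efficiency = H/L = 2.0954/2.1500 = 97.5%.

97.5%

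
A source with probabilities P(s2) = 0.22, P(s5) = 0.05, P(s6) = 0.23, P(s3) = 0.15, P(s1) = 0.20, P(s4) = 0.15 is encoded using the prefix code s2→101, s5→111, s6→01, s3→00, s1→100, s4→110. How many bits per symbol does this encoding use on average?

L̄ = Σ pᵢ·ℓᵢ = 0.22·3 + 0.05·3 + 0.23·2 + 0.15·2 + 0.20·3 + 0.15·3 = 2.62 bits/symbol.

2.62 bits/symbol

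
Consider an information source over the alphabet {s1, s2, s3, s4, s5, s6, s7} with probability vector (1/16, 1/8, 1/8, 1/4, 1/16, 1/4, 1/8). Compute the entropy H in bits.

2.625 bits

Each probability is a power of 1/2, so log₂(1/p) is an integer.
H = Σ p·log₂(1/p) = 1/16·4 + 1/8·3 + 1/8·3 + 1/4·2 + 1/16·4 + 1/4·2 + 1/8·3 = 2.625 bits.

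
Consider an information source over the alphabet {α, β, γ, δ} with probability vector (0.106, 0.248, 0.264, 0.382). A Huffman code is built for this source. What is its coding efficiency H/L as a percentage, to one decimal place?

95.3%

Entropy H = −Σ p log₂ p ≈ 1.8797 bits.
Huffman merges: 53/500+31/125→177/500; 33/125+177/500→309/500; 191/500+309/500→1. L = 493/250 ≈ 1.9720.
Efficiency = H/L = 1.8797/1.9720 = 95.3%.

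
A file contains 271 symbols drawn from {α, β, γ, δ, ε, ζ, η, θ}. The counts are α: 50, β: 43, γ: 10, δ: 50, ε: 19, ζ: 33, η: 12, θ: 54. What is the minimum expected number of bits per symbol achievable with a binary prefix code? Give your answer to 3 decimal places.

2.849 bits/symbol

Probabilities are the counts divided by 271.
Repeatedly combine the two least-probable nodes; the expected code length is the sum of the merged weights.
merge 10/271 + 12/271 → 22/271
merge 19/271 + 22/271 → 41/271
merge 33/271 + 41/271 → 74/271
merge 43/271 + 50/271 → 93/271
merge 50/271 + 54/271 → 104/271
merge 74/271 + 93/271 → 167/271
merge 104/271 + 167/271 → 1
L = 22/271 + 41/271 + 74/271 + 93/271 + 104/271 + 167/271 + 1 = 772/271 ≈ 2.849 bits/symbol.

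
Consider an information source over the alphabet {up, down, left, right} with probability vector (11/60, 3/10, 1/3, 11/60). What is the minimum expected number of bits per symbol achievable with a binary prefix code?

Repeatedly combine the two least-probable nodes; the expected code length is the sum of the merged weights.
merge 11/60 + 11/60 → 11/30
merge 3/10 + 1/3 → 19/30
merge 11/30 + 19/30 → 1
L = 11/30 + 19/30 + 1 = 2 bits/symbol.

2 bits/symbol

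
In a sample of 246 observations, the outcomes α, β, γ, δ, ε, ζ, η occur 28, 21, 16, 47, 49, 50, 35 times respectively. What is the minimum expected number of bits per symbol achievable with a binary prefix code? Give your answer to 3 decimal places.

2.748 bits/symbol

Probabilities are the counts divided by 246.
Repeatedly combine the two least-probable nodes; the expected code length is the sum of the merged weights.
merge 8/123 + 7/82 → 37/246
merge 14/123 + 35/246 → 21/82
merge 37/246 + 47/246 → 14/41
merge 49/246 + 25/123 → 33/82
merge 21/82 + 14/41 → 49/82
merge 33/82 + 49/82 → 1
L = 37/246 + 21/82 + 14/41 + 33/82 + 49/82 + 1 = 338/123 ≈ 2.748 bits/symbol.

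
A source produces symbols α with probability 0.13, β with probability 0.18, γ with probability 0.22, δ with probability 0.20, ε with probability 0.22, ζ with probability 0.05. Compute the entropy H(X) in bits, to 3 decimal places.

H = −Σ pᵢ log₂ pᵢ.
−0.13·log₂(0.13) = 0.3826
−0.18·log₂(0.18) = 0.4453
−0.22·log₂(0.22) = 0.4806
−0.20·log₂(0.20) = 0.4644
−0.22·log₂(0.22) = 0.4806
−0.05·log₂(0.05) = 0.2161
Sum ≈ 2.4696 → 2.470 bits.

2.470 bits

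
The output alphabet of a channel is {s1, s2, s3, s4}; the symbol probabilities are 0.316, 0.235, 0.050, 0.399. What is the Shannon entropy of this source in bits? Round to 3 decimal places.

H = −Σ pᵢ log₂ pᵢ.
−0.316·log₂(0.316) = 0.5252
−0.235·log₂(0.235) = 0.4910
−0.050·log₂(0.050) = 0.2161
−0.399·log₂(0.399) = 0.5289
Sum ≈ 1.7612 → 1.761 bits.

1.761 bits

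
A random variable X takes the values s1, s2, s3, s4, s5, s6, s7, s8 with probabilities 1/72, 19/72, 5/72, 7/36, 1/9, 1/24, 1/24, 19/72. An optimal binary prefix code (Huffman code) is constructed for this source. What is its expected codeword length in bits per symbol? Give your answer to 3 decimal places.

2.597 bits/symbol

Repeatedly combine the two least-probable nodes; the expected code length is the sum of the merged weights.
merge 1/72 + 1/24 → 1/18
merge 1/24 + 1/18 → 7/72
merge 5/72 + 7/72 → 1/6
merge 1/9 + 1/6 → 5/18
merge 7/36 + 19/72 → 11/24
merge 19/72 + 5/18 → 13/24
merge 11/24 + 13/24 → 1
L = 1/18 + 7/72 + 1/6 + 5/18 + 11/24 + 13/24 + 1 = 187/72 ≈ 2.597 bits/symbol.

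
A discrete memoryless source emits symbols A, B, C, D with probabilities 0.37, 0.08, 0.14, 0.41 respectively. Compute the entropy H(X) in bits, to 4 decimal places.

1.7467 bits

H = −Σ pᵢ log₂ pᵢ.
−0.37·log₂(0.37) = 0.5307
−0.08·log₂(0.08) = 0.2915
−0.14·log₂(0.14) = 0.3971
−0.41·log₂(0.41) = 0.5274
Sum ≈ 1.7467 → 1.7467 bits.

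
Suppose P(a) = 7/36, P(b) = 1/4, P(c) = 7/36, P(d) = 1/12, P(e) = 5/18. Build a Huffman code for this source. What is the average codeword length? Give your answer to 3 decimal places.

2.278 bits/symbol

Repeatedly combine the two least-probable nodes; the expected code length is the sum of the merged weights.
merge 1/12 + 7/36 → 5/18
merge 7/36 + 1/4 → 4/9
merge 5/18 + 5/18 → 5/9
merge 4/9 + 5/9 → 1
L = 5/18 + 4/9 + 5/9 + 1 = 41/18 ≈ 2.278 bits/symbol.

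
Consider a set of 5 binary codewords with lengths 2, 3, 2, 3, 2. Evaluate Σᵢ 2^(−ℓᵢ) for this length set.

1

With common denominator 2^3 = 8: Σ 2^(−ℓᵢ) = 2/8 + 1/8 + 2/8 + 1/8 + 2/8 = 8/8 = 1.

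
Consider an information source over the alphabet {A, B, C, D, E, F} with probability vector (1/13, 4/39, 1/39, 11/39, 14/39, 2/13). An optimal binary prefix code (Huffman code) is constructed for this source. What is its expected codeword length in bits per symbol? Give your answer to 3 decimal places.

Repeatedly combine the two least-probable nodes; the expected code length is the sum of the merged weights.
merge 1/39 + 1/13 → 4/39
merge 4/39 + 4/39 → 8/39
merge 2/13 + 8/39 → 14/39
merge 11/39 + 14/39 → 25/39
merge 14/39 + 25/39 → 1
L = 4/39 + 8/39 + 14/39 + 25/39 + 1 = 30/13 ≈ 2.308 bits/symbol.

2.308 bits/symbol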